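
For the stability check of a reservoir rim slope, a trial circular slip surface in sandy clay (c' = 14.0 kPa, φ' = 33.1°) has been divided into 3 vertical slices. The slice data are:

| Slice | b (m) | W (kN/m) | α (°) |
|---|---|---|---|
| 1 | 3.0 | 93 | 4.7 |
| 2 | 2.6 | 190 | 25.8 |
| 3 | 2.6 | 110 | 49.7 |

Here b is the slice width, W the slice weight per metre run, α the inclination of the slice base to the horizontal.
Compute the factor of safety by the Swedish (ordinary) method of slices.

Ordinary method of slices: FS = Σ[c'·Δl_i + (W_i cosα_i)·tanφ'] / Σ W_i sinα_i, with Δl_i = b_i / cosα_i.
Slice 1: Δl = 3.0/cos4.7° = 3.010 m; N'_1 = 93·cos4.7° = 92.7; c'Δl = 42.14; W sinα = 7.6
Slice 2: Δl = 2.6/cos25.8° = 2.888 m; N'_2 = 190·cos25.8° = 171.1; c'Δl = 40.43; W sinα = 82.7
Slice 3: Δl = 2.6/cos49.7° = 4.020 m; N'_3 = 110·cos49.7° = 71.1; c'Δl = 56.28; W sinα = 83.9
Σc'Δl = 138.8 kN/m; ΣN' = 334.9 kN/m; ΣW sinα = 174.2 kN/m
Resisting = 138.8 + 334.9·tan33.1° = 138.8 + 218.3 = 357.2 kN/m
FS = 357.2 / 174.2 = 2.050

FS = 2.05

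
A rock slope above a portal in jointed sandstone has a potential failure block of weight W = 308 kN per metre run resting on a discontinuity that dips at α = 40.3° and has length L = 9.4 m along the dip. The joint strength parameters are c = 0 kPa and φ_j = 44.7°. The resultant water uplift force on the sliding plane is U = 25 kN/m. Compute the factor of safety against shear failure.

FS = 1.04

Resolving the block weight along and normal to the plane and applying the Mohr–Coulomb strength on the joint:
N' = W cosα − U = 308·cos40.3° − 25 = 209.9 kN/m
Driving force T = W sinα = 308·sin40.3° = 199.2 kN/m
Resisting force R = c·L + N'·tanφ_j = 0·9.4 + 209.9·tan44.7° = 0.0 + 207.7 = 207.7 kN/m
FS = R / T = 207.7 / 199.2 = 1.043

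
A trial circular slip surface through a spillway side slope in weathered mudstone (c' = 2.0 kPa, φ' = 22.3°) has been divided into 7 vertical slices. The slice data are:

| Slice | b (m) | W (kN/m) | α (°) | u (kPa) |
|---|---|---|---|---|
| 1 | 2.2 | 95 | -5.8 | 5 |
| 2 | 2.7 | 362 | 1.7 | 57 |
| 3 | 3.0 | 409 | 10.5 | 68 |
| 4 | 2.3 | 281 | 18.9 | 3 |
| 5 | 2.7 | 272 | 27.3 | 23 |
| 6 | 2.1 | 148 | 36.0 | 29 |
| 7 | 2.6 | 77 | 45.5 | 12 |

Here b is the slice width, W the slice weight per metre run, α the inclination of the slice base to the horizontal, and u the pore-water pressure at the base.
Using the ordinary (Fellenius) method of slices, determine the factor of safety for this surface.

Ordinary method of slices: FS = Σ[c'·Δl_i + (W_i cosα_i − u_i·Δl_i)·tanφ'] / Σ W_i sinα_i, with Δl_i = b_i / cosα_i.
Slice 1: Δl = 2.2/cos(-5.8°) = 2.211 m; N'_1 = 95·cos(-5.8°) − 5·2.211 = 83.5; c'Δl = 4.42; W sinα = -9.6
Slice 2: Δl = 2.7/cos1.7° = 2.701 m; N'_2 = 362·cos1.7° − 57·2.701 = 207.9; c'Δl = 5.40; W sinα = 10.7
Slice 3: Δl = 3.0/cos10.5° = 3.051 m; N'_3 = 409·cos10.5° − 68·3.051 = 194.7; c'Δl = 6.10; W sinα = 74.5
Slice 4: Δl = 2.3/cos18.9° = 2.431 m; N'_4 = 281·cos18.9° − 3·2.431 = 258.6; c'Δl = 4.86; W sinα = 91.0
Slice 5: Δl = 2.7/cos27.3° = 3.038 m; N'_5 = 272·cos27.3° − 23·3.038 = 171.8; c'Δl = 6.08; W sinα = 124.8
Slice 6: Δl = 2.1/cos36.0° = 2.596 m; N'_6 = 148·cos36.0° − 29·2.596 = 44.5; c'Δl = 5.19; W sinα = 87.0
Slice 7: Δl = 2.6/cos45.5° = 3.709 m; N'_7 = 77·cos45.5° − 12·3.709 = 9.5; c'Δl = 7.42; W sinα = 54.9
Σc'Δl = 39.5 kN/m; ΣN' = 970.3 kN/m; ΣW sinα = 433.4 kN/m
Resisting = 39.5 + 970.3·tan22.3° = 39.5 + 397.9 = 437.4 kN/m
FS = 437.4 / 433.4 = 1.009

FS = 1.01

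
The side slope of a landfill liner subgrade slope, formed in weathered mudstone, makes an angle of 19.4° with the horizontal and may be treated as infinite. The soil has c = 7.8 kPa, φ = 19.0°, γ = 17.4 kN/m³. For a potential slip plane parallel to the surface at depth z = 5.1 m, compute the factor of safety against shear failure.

FS = 1.26

For an infinite slope with a slip plane parallel to the surface (no pore pressure): FS = [c + γz cos²β tanφ] / [γz sinβ cosβ].
γz = 17.4·5.1 = 88.74 kN/m²
Numerator = 7.8 + 88.74·cos²19.4°·tan19.0° = 7.8 + 88.74·0.8897·0.3443 = 34.984 kPa
Denominator = 88.74·sin19.4°·cos19.4° = 88.74·0.3322·0.9432 = 27.802 kPa
FS = 34.984 / 27.802 = 1.258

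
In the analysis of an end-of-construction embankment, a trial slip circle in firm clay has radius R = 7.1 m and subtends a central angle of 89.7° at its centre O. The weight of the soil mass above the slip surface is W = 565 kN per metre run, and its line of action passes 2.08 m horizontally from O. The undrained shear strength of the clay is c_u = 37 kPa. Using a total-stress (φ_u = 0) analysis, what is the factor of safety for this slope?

Taking moments about the centre O, the resisting moment is provided by the undrained shear strength acting along the arc:
Arc length L_a = R·θ = 7.1·(89.7°·π/180) = 7.1·1.5656 = 11.12 m
M_R = c_u·L_a·R = 37·11.12·7.1 = 2920.0 kN·m/m
M_D = W·d = 565·2.08 = 1175.2 kN·m/m
FS = M_R / M_D = 2920.0 / 1175.2 = 2.485

FS = 2.48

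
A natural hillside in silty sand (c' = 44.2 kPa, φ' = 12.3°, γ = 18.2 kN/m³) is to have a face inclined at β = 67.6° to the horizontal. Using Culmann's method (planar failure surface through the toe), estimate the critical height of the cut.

Culmann's analysis gives the critical failure plane at α_cr = (β + φ')/2 = (67.6 + 12.3)/2 = 39.9°, and the critical height
H_c = (4c'/γ) · sinβ cosφ' / [1 − cos(β − φ')]
    = (4·44.2/18.2) · sin67.6°·cos12.3° / [1 − cos(55.3°)]
    = 9.714 · 0.9245·0.9770 / [1 − 0.5693]
    = 9.714 · 0.9033 / 0.4307
    = 20.37 m

H_c = 20.37 m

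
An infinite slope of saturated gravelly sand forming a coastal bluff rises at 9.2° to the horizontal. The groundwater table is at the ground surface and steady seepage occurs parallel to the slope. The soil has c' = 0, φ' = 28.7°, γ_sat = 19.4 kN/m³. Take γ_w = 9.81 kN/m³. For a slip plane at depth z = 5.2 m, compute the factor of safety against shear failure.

FS = 1.67

With seepage parallel to the slope and the water table at the surface, the effective normal stress on the slip plane uses the buoyant unit weight γ' = γ_sat − γ_w while the driving shear stress uses γ_sat:
FS = [c' + γ' z cos²β tanφ'] / [γ_sat z sinβ cosβ]
(For c' = 0 this reduces to FS = (γ'/γ_sat)·tanφ'/tanβ.)
γ' = 19.4 − 9.81 = 9.59 kN/m³
Numerator = 0.0 + 9.59·5.2·cos²9.2°·tan28.7° = 0.0 + 9.59·5.2·0.9744·0.5475 = 26.604 kPa
Denominator = 19.4·5.2·sin9.2°·cos9.2° = 19.4·5.2·0.1599·0.9871 = 15.921 kPa
FS = 26.604 / 15.921 = 1.671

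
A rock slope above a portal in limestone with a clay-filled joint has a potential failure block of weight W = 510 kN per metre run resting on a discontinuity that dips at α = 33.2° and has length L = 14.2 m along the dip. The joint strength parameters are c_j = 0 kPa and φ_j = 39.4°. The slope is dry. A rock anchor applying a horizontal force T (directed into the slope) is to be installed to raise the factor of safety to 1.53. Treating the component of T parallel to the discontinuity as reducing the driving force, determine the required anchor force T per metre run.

T = 44 kN/m

Resolving forces along and normal to the sliding plane, with the horizontal anchor force T adding T·sinα to the effective normal force and T·cosα acting up the plane against the driving force:
FS = [c_jL + (W cosα + T sinα) tanφ_j] / [W sinα − T cosα]
Without the anchor: N' = 426.7 kN/m, driving T_d = 279.3 kN/m, resisting R = 0·14.2 + 426.7·tan39.4° = 350.5 kN/m, FS = 1.26.
Setting FS = 1.53 and solving for T:
1.53·(279.3 − T cos33.2°) = 350.5 + T sin33.2°·tan39.4°
T·(sin33.2°·tan39.4° + 1.53·cos33.2°) = 1.53·279.3 − 350.5
T·(0.5476·0.8214 + 1.53·0.8368) = 427.3 − 350.5 = 76.7
T·1.7300 = 76.7
T = 44.4 kN/m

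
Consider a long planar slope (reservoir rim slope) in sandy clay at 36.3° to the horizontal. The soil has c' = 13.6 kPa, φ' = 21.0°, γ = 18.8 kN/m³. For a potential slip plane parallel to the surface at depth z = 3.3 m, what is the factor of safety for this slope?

For an infinite slope with a slip plane parallel to the surface (no pore pressure): FS = [c' + γz cos²β tanφ'] / [γz sinβ cosβ].
γz = 18.8·3.3 = 62.04 kN/m²
Numerator = 13.6 + 62.04·cos²36.3°·tan21.0° = 13.6 + 62.04·0.6495·0.3839 = 29.068 kPa
Denominator = 62.04·sin36.3°·cos36.3° = 62.04·0.5920·0.8059 = 29.601 kPa
FS = 29.068 / 29.601 = 0.982

FS = 0.98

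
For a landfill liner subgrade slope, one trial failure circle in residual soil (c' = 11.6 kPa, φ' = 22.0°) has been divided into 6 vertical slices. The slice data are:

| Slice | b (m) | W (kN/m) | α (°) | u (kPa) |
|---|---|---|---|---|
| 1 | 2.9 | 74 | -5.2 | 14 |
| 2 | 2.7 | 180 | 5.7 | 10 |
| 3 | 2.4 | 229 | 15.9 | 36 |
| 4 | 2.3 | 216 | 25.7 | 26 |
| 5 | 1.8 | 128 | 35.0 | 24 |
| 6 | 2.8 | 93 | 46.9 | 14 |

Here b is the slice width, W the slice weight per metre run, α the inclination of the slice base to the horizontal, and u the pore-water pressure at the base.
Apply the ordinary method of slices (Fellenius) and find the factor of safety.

Ordinary method of slices: FS = Σ[c'·Δl_i + (W_i cosα_i − u_i·Δl_i)·tanφ'] / Σ W_i sinα_i, with Δl_i = b_i / cosα_i.
Slice 1: Δl = 2.9/cos(-5.2°) = 2.912 m; N'_1 = 74·cos(-5.2°) − 14·2.912 = 32.9; c'Δl = 33.78; W sinα = -6.7
Slice 2: Δl = 2.7/cos5.7° = 2.713 m; N'_2 = 180·cos5.7° − 10·2.713 = 152.0; c'Δl = 31.48; W sinα = 17.9
Slice 3: Δl = 2.4/cos15.9° = 2.495 m; N'_3 = 229·cos15.9° − 36·2.495 = 130.4; c'Δl = 28.95; W sinα = 62.7
Slice 4: Δl = 2.3/cos25.7° = 2.553 m; N'_4 = 216·cos25.7° − 26·2.553 = 128.3; c'Δl = 29.61; W sinα = 93.7
Slice 5: Δl = 1.8/cos35.0° = 2.197 m; N'_5 = 128·cos35.0° − 24·2.197 = 52.1; c'Δl = 25.49; W sinα = 73.4
Slice 6: Δl = 2.8/cos46.9° = 4.098 m; N'_6 = 93·cos46.9° − 14·4.098 = 6.2; c'Δl = 47.54; W sinα = 67.9
Σc'Δl = 196.8 kN/m; ΣN' = 501.9 kN/m; ΣW sinα = 308.9 kN/m
Resisting = 196.8 + 501.9·tan22.0° = 196.8 + 202.8 = 399.6 kN/m
FS = 399.6 / 308.9 = 1.294

FS = 1.29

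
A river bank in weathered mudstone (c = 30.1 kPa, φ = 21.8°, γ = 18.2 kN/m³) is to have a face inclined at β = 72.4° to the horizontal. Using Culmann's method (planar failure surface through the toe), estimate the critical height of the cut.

H_c = 16.03 m

Culmann's analysis gives the critical failure plane at α_cr = (β + φ)/2 = (72.4 + 21.8)/2 = 47.1°, and the critical height
H_c = (4c/γ) · sinβ cosφ / [1 − cos(β − φ)]
    = (4·30.1/18.2) · sin72.4°·cos21.8° / [1 − cos(50.6°)]
    = 6.615 · 0.9532·0.9285 / [1 − 0.6347]
    = 6.615 · 0.8850 / 0.3653
    = 16.03 m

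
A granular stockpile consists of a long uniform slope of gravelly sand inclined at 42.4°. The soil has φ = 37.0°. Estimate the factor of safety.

FS = 0.83

For a dry cohesionless infinite slope the factor of safety is FS = tanφ / tanβ.
FS = tan37.0° / tan42.4° = 0.7536 / 0.9131 = 0.825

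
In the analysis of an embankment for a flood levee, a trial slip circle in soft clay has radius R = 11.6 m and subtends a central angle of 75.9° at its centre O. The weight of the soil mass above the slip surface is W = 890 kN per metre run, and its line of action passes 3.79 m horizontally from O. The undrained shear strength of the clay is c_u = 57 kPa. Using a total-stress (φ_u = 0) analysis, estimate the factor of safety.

Taking moments about the centre O, the resisting moment is provided by the undrained shear strength acting along the arc:
Arc length L_a = R·θ = 11.6·(75.9°·π/180) = 11.6·1.3247 = 15.37 m
M_R = c_u·L_a·R = 57·15.37·11.6 = 10160.4 kN·m/m
M_D = W·d = 890·3.79 = 3373.1 kN·m/m
FS = M_R / M_D = 10160.4 / 3373.1 = 3.012

FS = 3.01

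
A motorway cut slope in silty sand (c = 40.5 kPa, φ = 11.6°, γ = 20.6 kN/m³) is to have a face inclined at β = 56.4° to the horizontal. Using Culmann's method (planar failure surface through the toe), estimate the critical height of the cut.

H_c = 22.09 m

Culmann's analysis gives the critical failure plane at α_cr = (β + φ)/2 = (56.4 + 11.6)/2 = 34.0°, and the critical height
H_c = (4c/γ) · sinβ cosφ / [1 − cos(β − φ)]
    = (4·40.5/20.6) · sin56.4°·cos11.6° / [1 − cos(44.8°)]
    = 7.864 · 0.8329·0.9796 / [1 − 0.7096]
    = 7.864 · 0.8159 / 0.2904
    = 22.09 m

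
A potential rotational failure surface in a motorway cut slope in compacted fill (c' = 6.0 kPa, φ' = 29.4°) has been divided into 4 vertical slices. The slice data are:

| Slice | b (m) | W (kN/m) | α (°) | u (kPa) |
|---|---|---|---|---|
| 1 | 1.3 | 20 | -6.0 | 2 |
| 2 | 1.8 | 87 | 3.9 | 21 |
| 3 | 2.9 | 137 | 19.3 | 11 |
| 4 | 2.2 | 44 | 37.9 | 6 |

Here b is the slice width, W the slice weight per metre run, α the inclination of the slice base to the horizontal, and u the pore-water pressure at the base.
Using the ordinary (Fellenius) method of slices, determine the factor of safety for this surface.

FS = 2.04

Ordinary method of slices: FS = Σ[c'·Δl_i + (W_i cosα_i − u_i·Δl_i)·tanφ'] / Σ W_i sinα_i, with Δl_i = b_i / cosα_i.
Slice 1: Δl = 1.3/cos(-6.0°) = 1.307 m; N'_1 = 20·cos(-6.0°) − 2·1.307 = 17.3; c'Δl = 7.84; W sinα = -2.1
Slice 2: Δl = 1.8/cos3.9° = 1.804 m; N'_2 = 87·cos3.9° − 21·1.804 = 48.9; c'Δl = 10.83; W sinα = 5.9
Slice 3: Δl = 2.9/cos19.3° = 3.073 m; N'_3 = 137·cos19.3° − 11·3.073 = 95.5; c'Δl = 18.44; W sinα = 45.3
Slice 4: Δl = 2.2/cos37.9° = 2.788 m; N'_4 = 44·cos37.9° − 6·2.788 = 18.0; c'Δl = 16.73; W sinα = 27.0
Σc'Δl = 53.8 kN/m; ΣN' = 179.7 kN/m; ΣW sinα = 76.1 kN/m
Resisting = 53.8 + 179.7·tan29.4° = 53.8 + 101.2 = 155.1 kN/m
FS = 155.1 / 76.1 = 2.037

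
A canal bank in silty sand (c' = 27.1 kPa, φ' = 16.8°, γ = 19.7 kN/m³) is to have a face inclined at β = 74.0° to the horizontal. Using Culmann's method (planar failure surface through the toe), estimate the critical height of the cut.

Culmann's analysis gives the critical failure plane at α_cr = (β + φ')/2 = (74.0 + 16.8)/2 = 45.4°, and the critical height
H_c = (4c'/γ) · sinβ cosφ' / [1 − cos(β − φ')]
    = (4·27.1/19.7) · sin74.0°·cos16.8° / [1 − cos(57.2°)]
    = 5.503 · 0.9613·0.9573 / [1 − 0.5417]
    = 5.503 · 0.9202 / 0.4583
    = 11.05 m

H_c = 11.05 m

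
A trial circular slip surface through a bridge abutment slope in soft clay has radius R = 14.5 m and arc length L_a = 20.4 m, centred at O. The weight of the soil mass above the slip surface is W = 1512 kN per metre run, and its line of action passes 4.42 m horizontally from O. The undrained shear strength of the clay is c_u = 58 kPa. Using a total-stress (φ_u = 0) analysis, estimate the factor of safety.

FS = 2.57

Taking moments about the centre O, the resisting moment is provided by the undrained shear strength acting along the arc:
M_R = c_u·L_a·R = 58·20.40·14.5 = 17156.4 kN·m/m
M_D = W·d = 1512·4.42 = 6683.0 kN·m/m
FS = M_R / M_D = 17156.4 / 6683.0 = 2.567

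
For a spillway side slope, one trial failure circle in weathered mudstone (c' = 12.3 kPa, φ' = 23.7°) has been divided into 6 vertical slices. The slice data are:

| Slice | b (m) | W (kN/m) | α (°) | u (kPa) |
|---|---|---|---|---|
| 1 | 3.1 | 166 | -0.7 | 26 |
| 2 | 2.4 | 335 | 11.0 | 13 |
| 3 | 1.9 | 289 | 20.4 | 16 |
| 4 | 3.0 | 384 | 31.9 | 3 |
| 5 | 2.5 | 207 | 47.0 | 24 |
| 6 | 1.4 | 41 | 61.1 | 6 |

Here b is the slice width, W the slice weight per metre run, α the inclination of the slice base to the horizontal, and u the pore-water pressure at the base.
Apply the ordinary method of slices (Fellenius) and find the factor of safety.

Ordinary method of slices: FS = Σ[c'·Δl_i + (W_i cosα_i − u_i·Δl_i)·tanφ'] / Σ W_i sinα_i, with Δl_i = b_i / cosα_i.
Slice 1: Δl = 3.1/cos(-0.7°) = 3.100 m; N'_1 = 166·cos(-0.7°) − 26·3.100 = 85.4; c'Δl = 38.13; W sinα = -2.0
Slice 2: Δl = 2.4/cos11.0° = 2.445 m; N'_2 = 335·cos11.0° − 13·2.445 = 297.1; c'Δl = 30.07; W sinα = 63.9
Slice 3: Δl = 1.9/cos20.4° = 2.027 m; N'_3 = 289·cos20.4° − 16·2.027 = 238.4; c'Δl = 24.93; W sinα = 100.7
Slice 4: Δl = 3.0/cos31.9° = 3.534 m; N'_4 = 384·cos31.9° − 3·3.534 = 315.4; c'Δl = 43.46; W sinα = 202.9
Slice 5: Δl = 2.5/cos47.0° = 3.666 m; N'_5 = 207·cos47.0° − 24·3.666 = 53.2; c'Δl = 45.09; W sinα = 151.4
Slice 6: Δl = 1.4/cos61.1° = 2.897 m; N'_6 = 41·cos61.1° − 6·2.897 = 2.4; c'Δl = 35.63; W sinα = 35.9
Σc'Δl = 217.3 kN/m; ΣN' = 991.9 kN/m; ΣW sinα = 552.8 kN/m
Resisting = 217.3 + 991.9·tan23.7° = 217.3 + 435.4 = 652.7 kN/m
FS = 652.7 / 552.8 = 1.181

FS = 1.18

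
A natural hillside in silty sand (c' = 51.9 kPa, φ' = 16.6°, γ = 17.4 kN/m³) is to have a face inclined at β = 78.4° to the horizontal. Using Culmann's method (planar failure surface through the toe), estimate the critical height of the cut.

Culmann's analysis gives the critical failure plane at α_cr = (β + φ')/2 = (78.4 + 16.6)/2 = 47.5°, and the critical height
H_c = (4c'/γ) · sinβ cosφ' / [1 − cos(β − φ')]
    = (4·51.9/17.4) · sin78.4°·cos16.6° / [1 − cos(61.8°)]
    = 11.931 · 0.9796·0.9583 / [1 − 0.4726]
    = 11.931 · 0.9387 / 0.5274
    = 21.23 m

H_c = 21.23 m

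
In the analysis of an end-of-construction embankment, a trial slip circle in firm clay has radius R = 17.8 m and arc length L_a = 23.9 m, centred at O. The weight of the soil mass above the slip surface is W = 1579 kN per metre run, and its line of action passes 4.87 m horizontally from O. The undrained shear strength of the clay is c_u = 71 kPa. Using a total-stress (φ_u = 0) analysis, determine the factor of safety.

FS = 3.93

Taking moments about the centre O, the resisting moment is provided by the undrained shear strength acting along the arc:
M_R = c_u·L_a·R = 71·23.90·17.8 = 30204.8 kN·m/m
M_D = W·d = 1579·4.87 = 7689.7 kN·m/m
FS = M_R / M_D = 30204.8 / 7689.7 = 3.928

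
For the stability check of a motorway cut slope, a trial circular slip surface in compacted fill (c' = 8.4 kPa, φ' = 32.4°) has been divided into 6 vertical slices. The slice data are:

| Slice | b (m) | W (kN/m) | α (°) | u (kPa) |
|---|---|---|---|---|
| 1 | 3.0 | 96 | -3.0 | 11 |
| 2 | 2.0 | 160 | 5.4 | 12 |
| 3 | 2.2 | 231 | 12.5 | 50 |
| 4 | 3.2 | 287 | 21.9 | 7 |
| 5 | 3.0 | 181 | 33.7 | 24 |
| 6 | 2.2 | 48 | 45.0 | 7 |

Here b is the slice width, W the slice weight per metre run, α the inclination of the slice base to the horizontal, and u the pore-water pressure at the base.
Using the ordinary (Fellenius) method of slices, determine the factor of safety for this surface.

FS = 1.81

Ordinary method of slices: FS = Σ[c'·Δl_i + (W_i cosα_i − u_i·Δl_i)·tanφ'] / Σ W_i sinα_i, with Δl_i = b_i / cosα_i.
Slice 1: Δl = 3.0/cos(-3.0°) = 3.004 m; N'_1 = 96·cos(-3.0°) − 11·3.004 = 62.8; c'Δl = 25.23; W sinα = -5.0
Slice 2: Δl = 2.0/cos5.4° = 2.009 m; N'_2 = 160·cos5.4° − 12·2.009 = 135.2; c'Δl = 16.87; W sinα = 15.1
Slice 3: Δl = 2.2/cos12.5° = 2.253 m; N'_3 = 231·cos12.5° − 50·2.253 = 112.9; c'Δl = 18.93; W sinα = 50.0
Slice 4: Δl = 3.2/cos21.9° = 3.449 m; N'_4 = 287·cos21.9° − 7·3.449 = 242.1; c'Δl = 28.97; W sinα = 107.0
Slice 5: Δl = 3.0/cos33.7° = 3.606 m; N'_5 = 181·cos33.7° − 24·3.606 = 64.0; c'Δl = 30.29; W sinα = 100.4
Slice 6: Δl = 2.2/cos45.0° = 3.111 m; N'_6 = 48·cos45.0° − 7·3.111 = 12.2; c'Δl = 26.13; W sinα = 33.9
Σc'Δl = 146.4 kN/m; ΣN' = 629.2 kN/m; ΣW sinα = 301.4 kN/m
Resisting = 146.4 + 629.2·tan32.4° = 146.4 + 399.3 = 545.7 kN/m
FS = 545.7 / 301.4 = 1.810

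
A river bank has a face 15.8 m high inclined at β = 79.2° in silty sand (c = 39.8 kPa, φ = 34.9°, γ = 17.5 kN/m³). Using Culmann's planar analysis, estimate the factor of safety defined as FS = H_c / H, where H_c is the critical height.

H_c = (4c/γ) · sinβ cosφ / [1 − cos(β − φ)]
    = (4·39.8/17.5) · sin79.2°·cos34.9° / [1 − cos44.3°]
    = 9.097 · 0.8056 / 0.2843 = 25.78 m
FS = H_c / H = 25.78 / 15.8 = 1.632

FS = 1.63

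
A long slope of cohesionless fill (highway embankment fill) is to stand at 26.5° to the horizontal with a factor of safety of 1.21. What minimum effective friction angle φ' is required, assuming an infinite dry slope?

φ' = 31.1°

FS = tanφ'/tanβ ⇒ tanφ' = FS · tanβ = 1.21 · tan26.5° = 0.6033
φ' = arctan(0.6033) = 31.10°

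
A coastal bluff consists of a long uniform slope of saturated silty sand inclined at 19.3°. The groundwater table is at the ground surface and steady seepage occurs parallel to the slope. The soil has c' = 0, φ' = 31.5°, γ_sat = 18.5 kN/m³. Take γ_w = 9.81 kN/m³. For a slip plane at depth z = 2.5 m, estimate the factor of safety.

With seepage parallel to the slope and the water table at the surface, the effective normal stress on the slip plane uses the buoyant unit weight γ' = γ_sat − γ_w while the driving shear stress uses γ_sat:
FS = [c' + γ' z cos²β tanφ'] / [γ_sat z sinβ cosβ]
(For c' = 0 this reduces to FS = (γ'/γ_sat)·tanφ'/tanβ.)
γ' = 18.5 − 9.81 = 8.69 kN/m³
Numerator = 0.0 + 8.69·2.5·cos²19.3°·tan31.5° = 0.0 + 8.69·2.5·0.8908·0.6128 = 11.859 kPa
Denominator = 18.5·2.5·sin19.3°·cos19.3° = 18.5·2.5·0.3305·0.9438 = 14.427 kPa
FS = 11.859 / 14.427 = 0.822

FS = 0.82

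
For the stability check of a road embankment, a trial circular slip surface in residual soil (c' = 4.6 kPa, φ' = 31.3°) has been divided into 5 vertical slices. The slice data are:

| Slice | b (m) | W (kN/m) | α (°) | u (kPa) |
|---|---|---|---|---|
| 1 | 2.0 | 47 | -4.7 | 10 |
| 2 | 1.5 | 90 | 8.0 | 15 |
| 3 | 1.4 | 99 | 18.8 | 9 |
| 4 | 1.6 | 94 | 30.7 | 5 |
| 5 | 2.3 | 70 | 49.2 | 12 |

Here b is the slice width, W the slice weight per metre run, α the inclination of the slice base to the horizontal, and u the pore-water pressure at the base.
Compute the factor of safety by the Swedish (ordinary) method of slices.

Ordinary method of slices: FS = Σ[c'·Δl_i + (W_i cosα_i − u_i·Δl_i)·tanφ'] / Σ W_i sinα_i, with Δl_i = b_i / cosα_i.
Slice 1: Δl = 2.0/cos(-4.7°) = 2.007 m; N'_1 = 47·cos(-4.7°) − 10·2.007 = 26.8; c'Δl = 9.23; W sinα = -3.9
Slice 2: Δl = 1.5/cos8.0° = 1.515 m; N'_2 = 90·cos8.0° − 15·1.515 = 66.4; c'Δl = 6.97; W sinα = 12.5
Slice 3: Δl = 1.4/cos18.8° = 1.479 m; N'_3 = 99·cos18.8° − 9·1.479 = 80.4; c'Δl = 6.80; W sinα = 31.9
Slice 4: Δl = 1.6/cos30.7° = 1.861 m; N'_4 = 94·cos30.7° − 5·1.861 = 71.5; c'Δl = 8.56; W sinα = 48.0
Slice 5: Δl = 2.3/cos49.2° = 3.520 m; N'_5 = 70·cos49.2° − 12·3.520 = 3.5; c'Δl = 16.19; W sinα = 53.0
Σc'Δl = 47.8 kN/m; ΣN' = 248.6 kN/m; ΣW sinα = 141.6 kN/m
Resisting = 47.8 + 248.6·tan31.3° = 47.8 + 151.2 = 198.9 kN/m
FS = 198.9 / 141.6 = 1.405

FS = 1.41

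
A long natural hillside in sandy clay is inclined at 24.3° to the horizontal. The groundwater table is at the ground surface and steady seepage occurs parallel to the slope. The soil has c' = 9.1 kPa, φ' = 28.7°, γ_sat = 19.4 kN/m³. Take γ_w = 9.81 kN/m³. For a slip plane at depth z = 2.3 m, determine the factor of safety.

FS = 1.14

With seepage parallel to the slope and the water table at the surface, the effective normal stress on the slip plane uses the buoyant unit weight γ' = γ_sat − γ_w while the driving shear stress uses γ_sat:
FS = [c' + γ' z cos²β tanφ'] / [γ_sat z sinβ cosβ]
γ' = 19.4 − 9.81 = 9.59 kN/m³
Numerator = 9.1 + 9.59·2.3·cos²24.3°·tan28.7° = 9.1 + 9.59·2.3·0.8307·0.5475 = 19.131 kPa
Denominator = 19.4·2.3·sin24.3°·cos24.3° = 19.4·2.3·0.4115·0.9114 = 16.735 kPa
FS = 19.131 / 16.735 = 1.143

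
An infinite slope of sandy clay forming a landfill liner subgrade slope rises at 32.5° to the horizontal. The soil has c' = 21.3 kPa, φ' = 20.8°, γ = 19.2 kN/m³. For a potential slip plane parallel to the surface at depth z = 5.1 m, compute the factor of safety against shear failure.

FS = 1.08

For an infinite slope with a slip plane parallel to the surface (no pore pressure): FS = [c' + γz cos²β tanφ'] / [γz sinβ cosβ].
γz = 19.2·5.1 = 97.92 kN/m²
Numerator = 21.3 + 97.92·cos²32.5°·tan20.8° = 21.3 + 97.92·0.7113·0.3799 = 47.758 kPa
Denominator = 97.92·sin32.5°·cos32.5° = 97.92·0.5373·0.8434 = 44.373 kPa
FS = 47.758 / 44.373 = 1.076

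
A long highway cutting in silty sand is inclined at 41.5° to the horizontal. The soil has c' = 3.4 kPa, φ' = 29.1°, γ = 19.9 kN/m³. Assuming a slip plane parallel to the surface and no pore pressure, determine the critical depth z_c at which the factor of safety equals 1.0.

z_c = 0.93 m

Setting FS = 1.00 in FS = [c' + γz cos²β tanφ'] / [γz sinβ cosβ] and solving for z:
z = c' / [γ cosβ (FS·sinβ − cosβ·tanφ')]
  = 3.4 / [19.9·cos41.5°·(1.00·sin41.5° − cos41.5°·tan29.1°)]
  = 3.4 / [19.9·0.7490·(1.00·0.6626 − 0.7490·0.5566)]
  = 3.4 / 3.6628 = 0.928 m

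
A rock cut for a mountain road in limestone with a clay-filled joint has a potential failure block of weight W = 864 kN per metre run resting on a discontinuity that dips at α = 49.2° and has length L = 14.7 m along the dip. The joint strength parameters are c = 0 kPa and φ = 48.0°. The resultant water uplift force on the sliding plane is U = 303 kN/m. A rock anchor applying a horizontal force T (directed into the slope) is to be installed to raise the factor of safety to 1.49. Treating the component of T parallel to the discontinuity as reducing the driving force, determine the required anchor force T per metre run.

T = 377 kN/m

Resolving forces along and normal to the sliding plane, with the horizontal anchor force T adding T·sinα to the effective normal force and T·cosα acting up the plane against the driving force:
FS = [cL + (W cosα − U + T sinα) tanφ] / [W sinα − T cosα]
Without the anchor: N' = 261.6 kN/m, driving T_d = 654.0 kN/m, resisting R = 0·14.7 + 261.6·tan48.0° = 290.5 kN/m, FS = 0.44.
Setting FS = 1.49 and solving for T:
1.49·(654.0 − T cos49.2°) = 290.5 + T sin49.2°·tan48.0°
T·(sin49.2°·tan48.0° + 1.49·cos49.2°) = 1.49·654.0 − 290.5
T·(0.7570·1.1106 + 1.49·0.6534) = 974.5 − 290.5 = 684.0
T·1.8143 = 684.0
T = 377.0 kN/m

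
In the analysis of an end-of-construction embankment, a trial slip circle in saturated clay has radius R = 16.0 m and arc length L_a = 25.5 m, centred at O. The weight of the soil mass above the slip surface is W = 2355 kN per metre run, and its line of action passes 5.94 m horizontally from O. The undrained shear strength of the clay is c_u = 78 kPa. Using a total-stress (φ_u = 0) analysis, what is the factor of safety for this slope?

FS = 2.27

Taking moments about the centre O, the resisting moment is provided by the undrained shear strength acting along the arc:
M_R = c_u·L_a·R = 78·25.50·16.0 = 31824.0 kN·m/m
M_D = W·d = 2355·5.94 = 13988.7 kN·m/m
FS = M_R / M_D = 31824.0 / 13988.7 = 2.275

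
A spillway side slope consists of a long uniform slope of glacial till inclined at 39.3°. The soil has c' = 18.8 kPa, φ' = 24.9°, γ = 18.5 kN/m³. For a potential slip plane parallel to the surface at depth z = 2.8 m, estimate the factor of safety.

For an infinite slope with a slip plane parallel to the surface (no pore pressure): FS = [c' + γz cos²β tanφ'] / [γz sinβ cosβ].
γz = 18.5·2.8 = 51.80 kN/m²
Numerator = 18.8 + 51.80·cos²39.3°·tan24.9° = 18.8 + 51.80·0.5988·0.4642 = 33.199 kPa
Denominator = 51.80·sin39.3°·cos39.3° = 51.80·0.6334·0.7738 = 25.389 kPa
FS = 33.199 / 25.389 = 1.308

FS = 1.31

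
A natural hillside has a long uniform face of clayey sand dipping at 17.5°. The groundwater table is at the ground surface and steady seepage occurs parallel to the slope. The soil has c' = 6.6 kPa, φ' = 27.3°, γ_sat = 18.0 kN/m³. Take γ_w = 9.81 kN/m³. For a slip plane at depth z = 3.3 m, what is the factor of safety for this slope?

With seepage parallel to the slope and the water table at the surface, the effective normal stress on the slip plane uses the buoyant unit weight γ' = γ_sat − γ_w while the driving shear stress uses γ_sat:
FS = [c' + γ' z cos²β tanφ'] / [γ_sat z sinβ cosβ]
γ' = 18.0 − 9.81 = 8.19 kN/m³
Numerator = 6.6 + 8.19·3.3·cos²17.5°·tan27.3° = 6.6 + 8.19·3.3·0.9096·0.5161 = 19.288 kPa
Denominator = 18.0·3.3·sin17.5°·cos17.5° = 18.0·3.3·0.3007·0.9537 = 17.035 kPa
FS = 19.288 / 17.035 = 1.132

FS = 1.13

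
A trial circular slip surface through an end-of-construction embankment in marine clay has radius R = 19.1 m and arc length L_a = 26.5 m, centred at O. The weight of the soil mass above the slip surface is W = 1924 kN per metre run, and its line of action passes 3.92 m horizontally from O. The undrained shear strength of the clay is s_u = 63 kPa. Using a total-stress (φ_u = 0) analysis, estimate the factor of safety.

FS = 4.23

Taking moments about the centre O, the resisting moment is provided by the undrained shear strength acting along the arc:
M_R = s_u·L_a·R = 63·26.50·19.1 = 31887.5 kN·m/m
M_D = W·d = 1924·3.92 = 7542.1 kN·m/m
FS = M_R / M_D = 31887.5 / 7542.1 = 4.228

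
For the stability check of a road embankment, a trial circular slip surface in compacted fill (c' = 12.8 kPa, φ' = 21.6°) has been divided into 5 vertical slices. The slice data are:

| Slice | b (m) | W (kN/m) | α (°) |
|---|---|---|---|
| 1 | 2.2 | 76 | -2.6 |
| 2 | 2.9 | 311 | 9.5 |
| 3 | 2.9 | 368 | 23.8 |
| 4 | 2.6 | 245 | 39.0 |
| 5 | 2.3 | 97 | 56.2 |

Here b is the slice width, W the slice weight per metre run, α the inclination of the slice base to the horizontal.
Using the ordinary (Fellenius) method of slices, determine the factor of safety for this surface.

FS = 1.35

Ordinary method of slices: FS = Σ[c'·Δl_i + (W_i cosα_i)·tanφ'] / Σ W_i sinα_i, with Δl_i = b_i / cosα_i.
Slice 1: Δl = 2.2/cos(-2.6°) = 2.202 m; N'_1 = 76·cos(-2.6°) = 75.9; c'Δl = 28.19; W sinα = -3.4
Slice 2: Δl = 2.9/cos9.5° = 2.940 m; N'_2 = 311·cos9.5° = 306.7; c'Δl = 37.64; W sinα = 51.3
Slice 3: Δl = 2.9/cos23.8° = 3.170 m; N'_3 = 368·cos23.8° = 336.7; c'Δl = 40.57; W sinα = 148.5
Slice 4: Δl = 2.6/cos39.0° = 3.346 m; N'_4 = 245·cos39.0° = 190.4; c'Δl = 42.82; W sinα = 154.2
Slice 5: Δl = 2.3/cos56.2° = 4.134 m; N'_5 = 97·cos56.2° = 54.0; c'Δl = 52.92; W sinα = 80.6
Σc'Δl = 202.1 kN/m; ΣN' = 963.7 kN/m; ΣW sinα = 431.2 kN/m
Resisting = 202.1 + 963.7·tan21.6° = 202.1 + 381.6 = 583.7 kN/m
FS = 583.7 / 431.2 = 1.354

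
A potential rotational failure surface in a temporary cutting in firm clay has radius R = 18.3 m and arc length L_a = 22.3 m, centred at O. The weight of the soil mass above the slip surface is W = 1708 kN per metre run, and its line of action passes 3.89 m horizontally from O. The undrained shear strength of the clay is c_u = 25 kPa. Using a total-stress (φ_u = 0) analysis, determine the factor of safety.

Taking moments about the centre O, the resisting moment is provided by the undrained shear strength acting along the arc:
M_R = c_u·L_a·R = 25·22.30·18.3 = 10202.2 kN·m/m
M_D = W·d = 1708·3.89 = 6644.1 kN·m/m
FS = M_R / M_D = 10202.2 / 6644.1 = 1.536

FS = 1.54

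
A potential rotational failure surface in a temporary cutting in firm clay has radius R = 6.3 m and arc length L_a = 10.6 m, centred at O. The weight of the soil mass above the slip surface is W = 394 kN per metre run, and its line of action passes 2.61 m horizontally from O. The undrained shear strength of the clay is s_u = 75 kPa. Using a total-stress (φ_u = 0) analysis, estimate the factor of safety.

Taking moments about the centre O, the resisting moment is provided by the undrained shear strength acting along the arc:
M_R = s_u·L_a·R = 75·10.60·6.3 = 5008.5 kN·m/m
M_D = W·d = 394·2.61 = 1028.3 kN·m/m
FS = M_R / M_D = 5008.5 / 1028.3 = 4.870

FS = 4.87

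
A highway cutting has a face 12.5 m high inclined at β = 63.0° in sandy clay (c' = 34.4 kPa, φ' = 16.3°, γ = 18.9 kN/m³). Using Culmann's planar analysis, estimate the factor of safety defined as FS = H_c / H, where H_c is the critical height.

H_c = (4c'/γ) · sinβ cosφ' / [1 − cos(β − φ')]
    = (4·34.4/18.9) · sin63.0°·cos16.3° / [1 − cos46.7°]
    = 7.280 · 0.8552 / 0.3142 = 19.82 m
FS = H_c / H = 19.82 / 12.5 = 1.585

FS = 1.59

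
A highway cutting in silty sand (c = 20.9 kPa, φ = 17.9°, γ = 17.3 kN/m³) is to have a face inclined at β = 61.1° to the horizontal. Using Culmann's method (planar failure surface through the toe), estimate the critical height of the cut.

Culmann's analysis gives the critical failure plane at α_cr = (β + φ)/2 = (61.1 + 17.9)/2 = 39.5°, and the critical height
H_c = (4c/γ) · sinβ cosφ / [1 − cos(β − φ)]
    = (4·20.9/17.3) · sin61.1°·cos17.9° / [1 − cos(43.2°)]
    = 4.832 · 0.8755·0.9516 / [1 − 0.7290]
    = 4.832 · 0.8331 / 0.2710
    = 14.85 m

H_c = 14.85 m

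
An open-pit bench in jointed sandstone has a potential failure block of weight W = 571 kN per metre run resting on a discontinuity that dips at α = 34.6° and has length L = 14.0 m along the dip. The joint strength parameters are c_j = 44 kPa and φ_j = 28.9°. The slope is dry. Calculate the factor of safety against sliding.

FS = 2.70

Resolving the block weight along and normal to the plane and applying the Mohr–Coulomb strength on the joint:
N' = W cosα = 571·cos34.6° = 470.0 kN/m
Driving force T = W sinα = 571·sin34.6° = 324.2 kN/m
Resisting force R = c_j·L + N'·tanφ_j = 44·14.0 + 470.0·tan28.9° = 616.0 + 259.5 = 875.5 kN/m
FS = R / T = 875.5 / 324.2 = 2.700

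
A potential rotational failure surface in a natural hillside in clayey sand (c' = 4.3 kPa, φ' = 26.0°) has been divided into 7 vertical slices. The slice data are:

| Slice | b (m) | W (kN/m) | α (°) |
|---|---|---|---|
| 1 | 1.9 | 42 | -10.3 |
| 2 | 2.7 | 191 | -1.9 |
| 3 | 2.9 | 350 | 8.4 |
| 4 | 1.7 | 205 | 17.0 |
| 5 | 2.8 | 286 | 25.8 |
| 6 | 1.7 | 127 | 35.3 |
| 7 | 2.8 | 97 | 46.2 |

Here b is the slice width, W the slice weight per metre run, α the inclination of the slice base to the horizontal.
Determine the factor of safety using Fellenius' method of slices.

FS = 1.83

Ordinary method of slices: FS = Σ[c'·Δl_i + (W_i cosα_i)·tanφ'] / Σ W_i sinα_i, with Δl_i = b_i / cosα_i.
Slice 1: Δl = 1.9/cos(-10.3°) = 1.931 m; N'_1 = 42·cos(-10.3°) = 41.3; c'Δl = 8.30; W sinα = -7.5
Slice 2: Δl = 2.7/cos(-1.9°) = 2.701 m; N'_2 = 191·cos(-1.9°) = 190.9; c'Δl = 11.62; W sinα = -6.3
Slice 3: Δl = 2.9/cos8.4° = 2.931 m; N'_3 = 350·cos8.4° = 346.2; c'Δl = 12.61; W sinα = 51.1
Slice 4: Δl = 1.7/cos17.0° = 1.778 m; N'_4 = 205·cos17.0° = 196.0; c'Δl = 7.64; W sinα = 59.9
Slice 5: Δl = 2.8/cos25.8° = 3.110 m; N'_5 = 286·cos25.8° = 257.5; c'Δl = 13.37; W sinα = 124.5
Slice 6: Δl = 1.7/cos35.3° = 2.083 m; N'_6 = 127·cos35.3° = 103.6; c'Δl = 8.96; W sinα = 73.4
Slice 7: Δl = 2.8/cos46.2° = 4.045 m; N'_7 = 97·cos46.2° = 67.1; c'Δl = 17.40; W sinα = 70.0
Σc'Δl = 79.9 kN/m; ΣN' = 1202.8 kN/m; ΣW sinα = 365.1 kN/m
Resisting = 79.9 + 1202.8·tan26.0° = 79.9 + 586.6 = 666.5 kN/m
FS = 666.5 / 365.1 = 1.826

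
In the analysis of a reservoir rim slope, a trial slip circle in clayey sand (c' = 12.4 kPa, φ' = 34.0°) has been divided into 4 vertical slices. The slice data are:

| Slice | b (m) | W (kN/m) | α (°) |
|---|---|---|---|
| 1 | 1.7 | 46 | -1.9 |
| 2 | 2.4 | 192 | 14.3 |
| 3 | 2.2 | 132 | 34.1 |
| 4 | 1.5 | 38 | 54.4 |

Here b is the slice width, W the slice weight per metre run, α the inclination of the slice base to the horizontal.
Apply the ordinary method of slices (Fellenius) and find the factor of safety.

Ordinary method of slices: FS = Σ[c'·Δl_i + (W_i cosα_i)·tanφ'] / Σ W_i sinα_i, with Δl_i = b_i / cosα_i.
Slice 1: Δl = 1.7/cos(-1.9°) = 1.701 m; N'_1 = 46·cos(-1.9°) = 46.0; c'Δl = 21.09; W sinα = -1.5
Slice 2: Δl = 2.4/cos14.3° = 2.477 m; N'_2 = 192·cos14.3° = 186.1; c'Δl = 30.71; W sinα = 47.4
Slice 3: Δl = 2.2/cos34.1° = 2.657 m; N'_3 = 132·cos34.1° = 109.3; c'Δl = 32.94; W sinα = 74.0
Slice 4: Δl = 1.5/cos54.4° = 2.577 m; N'_4 = 38·cos54.4° = 22.1; c'Δl = 31.95; W sinα = 30.9
Σc'Δl = 116.7 kN/m; ΣN' = 363.5 kN/m; ΣW sinα = 150.8 kN/m
Resisting = 116.7 + 363.5·tan34.0° = 116.7 + 245.2 = 361.9 kN/m
FS = 361.9 / 150.8 = 2.400

FS = 2.40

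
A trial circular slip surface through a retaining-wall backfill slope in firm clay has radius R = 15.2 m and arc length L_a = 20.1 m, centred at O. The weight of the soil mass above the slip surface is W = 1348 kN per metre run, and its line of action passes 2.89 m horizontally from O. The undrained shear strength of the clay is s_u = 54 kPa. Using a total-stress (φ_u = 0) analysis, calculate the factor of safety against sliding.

Taking moments about the centre O, the resisting moment is provided by the undrained shear strength acting along the arc:
M_R = s_u·L_a·R = 54·20.10·15.2 = 16498.1 kN·m/m
M_D = W·d = 1348·2.89 = 3895.7 kN·m/m
FS = M_R / M_D = 16498.1 / 3895.7 = 4.235

FS = 4.23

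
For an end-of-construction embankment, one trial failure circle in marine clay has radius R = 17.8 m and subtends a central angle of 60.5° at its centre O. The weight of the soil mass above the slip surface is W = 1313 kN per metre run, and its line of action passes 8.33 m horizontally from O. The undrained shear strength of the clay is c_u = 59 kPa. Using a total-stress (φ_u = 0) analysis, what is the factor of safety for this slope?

FS = 1.80

Taking moments about the centre O, the resisting moment is provided by the undrained shear strength acting along the arc:
Arc length L_a = R·θ = 17.8·(60.5°·π/180) = 17.8·1.0559 = 18.80 m
M_R = c_u·L_a·R = 59·18.80·17.8 = 19739.0 kN·m/m
M_D = W·d = 1313·8.33 = 10937.3 kN·m/m
FS = M_R / M_D = 19739.0 / 10937.3 = 1.805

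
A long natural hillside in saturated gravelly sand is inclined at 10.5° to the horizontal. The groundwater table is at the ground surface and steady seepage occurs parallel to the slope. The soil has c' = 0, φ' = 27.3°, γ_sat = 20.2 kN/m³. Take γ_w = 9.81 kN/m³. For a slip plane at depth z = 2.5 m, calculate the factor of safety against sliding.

With seepage parallel to the slope and the water table at the surface, the effective normal stress on the slip plane uses the buoyant unit weight γ' = γ_sat − γ_w while the driving shear stress uses γ_sat:
FS = [c' + γ' z cos²β tanφ'] / [γ_sat z sinβ cosβ]
(For c' = 0 this reduces to FS = (γ'/γ_sat)·tanφ'/tanβ.)
γ' = 20.2 − 9.81 = 10.39 kN/m³
Numerator = 0.0 + 10.39·2.5·cos²10.5°·tan27.3° = 0.0 + 10.39·2.5·0.9668·0.5161 = 12.961 kPa
Denominator = 20.2·2.5·sin10.5°·cos10.5° = 20.2·2.5·0.1822·0.9833 = 9.049 kPa
FS = 12.961 / 9.049 = 1.432

FS = 1.43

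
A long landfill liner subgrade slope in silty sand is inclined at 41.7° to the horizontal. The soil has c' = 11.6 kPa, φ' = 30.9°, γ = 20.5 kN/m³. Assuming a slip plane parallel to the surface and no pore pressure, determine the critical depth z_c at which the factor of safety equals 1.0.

Setting FS = 1.00 in FS = [c' + γz cos²β tanφ'] / [γz sinβ cosβ] and solving for z:
z = c' / [γ cosβ (FS·sinβ − cosβ·tanφ')]
  = 11.6 / [20.5·cos41.7°·(1.00·sin41.7° − cos41.7°·tan30.9°)]
  = 11.6 / [20.5·0.7466·(1.00·0.6652 − 0.7466·0.5985)]
  = 11.6 / 3.3425 = 3.470 m

z_c = 3.47 m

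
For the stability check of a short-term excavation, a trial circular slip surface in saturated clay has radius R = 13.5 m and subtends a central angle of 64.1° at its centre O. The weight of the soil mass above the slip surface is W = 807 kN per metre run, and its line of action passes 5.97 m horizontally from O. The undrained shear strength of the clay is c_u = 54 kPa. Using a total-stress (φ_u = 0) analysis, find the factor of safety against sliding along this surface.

FS = 2.29

Taking moments about the centre O, the resisting moment is provided by the undrained shear strength acting along the arc:
Arc length L_a = R·θ = 13.5·(64.1°·π/180) = 13.5·1.1188 = 15.10 m
M_R = c_u·L_a·R = 54·15.10·13.5 = 11010.2 kN·m/m
M_D = W·d = 807·5.97 = 4817.8 kN·m/m
FS = M_R / M_D = 11010.2 / 4817.8 = 2.285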